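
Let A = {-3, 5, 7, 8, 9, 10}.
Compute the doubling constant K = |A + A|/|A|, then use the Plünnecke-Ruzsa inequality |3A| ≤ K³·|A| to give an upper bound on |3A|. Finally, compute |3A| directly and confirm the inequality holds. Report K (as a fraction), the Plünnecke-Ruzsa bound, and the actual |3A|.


|A| = 6.
Step 1: Compute A + A by enumerating all 36 pairs.
A + A = {-6, 2, 4, 5, 6, 7, 10, 12, 13, 14, 15, 16, 17, 18, 19, 20}, so |A + A| = 16.
Step 2: Doubling constant K = |A + A|/|A| = 16/6 = 16/6 ≈ 2.6667.
Step 3: Plünnecke-Ruzsa gives |3A| ≤ K³·|A| = (2.6667)³ · 6 ≈ 113.7778.
Step 4: Compute 3A = A + A + A directly by enumerating all triples (a,b,c) ∈ A³; |3A| = 29.
Step 5: Check 29 ≤ 113.7778? Yes ✓.

K = 16/6, Plünnecke-Ruzsa bound K³|A| ≈ 113.7778, |3A| = 29, inequality holds.


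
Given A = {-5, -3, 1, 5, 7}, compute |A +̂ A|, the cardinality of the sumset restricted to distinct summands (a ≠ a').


Restricted sumset: A +̂ A = {a + a' : a ∈ A, a' ∈ A, a ≠ a'}.
Equivalently, take A + A and drop any sum 2a that is achievable ONLY as a + a for a ∈ A (i.e. sums representable only with equal summands).
Enumerate pairs (a, a') with a < a' (symmetric, so each unordered pair gives one sum; this covers all a ≠ a'):
  -5 + -3 = -8
  -5 + 1 = -4
  -5 + 5 = 0
  -5 + 7 = 2
  -3 + 1 = -2
  -3 + 5 = 2
  -3 + 7 = 4
  1 + 5 = 6
  1 + 7 = 8
  5 + 7 = 12
Collected distinct sums: {-8, -4, -2, 0, 2, 4, 6, 8, 12}
|A +̂ A| = 9
(Reference bound: |A +̂ A| ≥ 2|A| - 3 for |A| ≥ 2, with |A| = 5 giving ≥ 7.)

|A +̂ A| = 9


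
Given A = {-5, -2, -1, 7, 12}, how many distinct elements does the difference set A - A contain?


A - A = {a - a' : a, a' ∈ A}; |A| = 5.
Bounds: 2|A|-1 ≤ |A - A| ≤ |A|² - |A| + 1, i.e. 9 ≤ |A - A| ≤ 21.
Note: 0 ∈ A - A always (from a - a). The set is symmetric: if d ∈ A - A then -d ∈ A - A.
Enumerate nonzero differences d = a - a' with a > a' (then include -d):
Positive differences: {1, 3, 4, 5, 8, 9, 12, 13, 14, 17}
Full difference set: {0} ∪ (positive diffs) ∪ (negative diffs).
|A - A| = 1 + 2·10 = 21 (matches direct enumeration: 21).

|A - A| = 21


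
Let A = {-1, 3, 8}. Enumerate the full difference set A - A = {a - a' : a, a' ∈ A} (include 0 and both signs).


A - A = {a - a' : a, a' ∈ A}.
Compute a - a' for each ordered pair (a, a'):
a = -1: -1--1=0, -1-3=-4, -1-8=-9
a = 3: 3--1=4, 3-3=0, 3-8=-5
a = 8: 8--1=9, 8-3=5, 8-8=0
Collecting distinct values (and noting 0 appears from a-a):
A - A = {-9, -5, -4, 0, 4, 5, 9}
|A - A| = 7

A - A = {-9, -5, -4, 0, 4, 5, 9}


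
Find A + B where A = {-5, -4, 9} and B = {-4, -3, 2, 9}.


A + B = {a + b : a ∈ A, b ∈ B}.
Enumerate all |A|·|B| = 3·4 = 12 pairs (a, b) and collect distinct sums.
a = -5: -5+-4=-9, -5+-3=-8, -5+2=-3, -5+9=4
a = -4: -4+-4=-8, -4+-3=-7, -4+2=-2, -4+9=5
a = 9: 9+-4=5, 9+-3=6, 9+2=11, 9+9=18
Collecting distinct sums: A + B = {-9, -8, -7, -3, -2, 4, 5, 6, 11, 18}
|A + B| = 10

A + B = {-9, -8, -7, -3, -2, 4, 5, 6, 11, 18}


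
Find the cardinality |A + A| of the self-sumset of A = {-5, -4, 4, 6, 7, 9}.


A + A = {a + a' : a, a' ∈ A}; |A| = 6.
General bounds: 2|A| - 1 ≤ |A + A| ≤ |A|(|A|+1)/2, i.e. 11 ≤ |A + A| ≤ 21.
Lower bound 2|A|-1 is attained iff A is an arithmetic progression.
Enumerate sums a + a' for a ≤ a' (symmetric, so this suffices):
a = -5: -5+-5=-10, -5+-4=-9, -5+4=-1, -5+6=1, -5+7=2, -5+9=4
a = -4: -4+-4=-8, -4+4=0, -4+6=2, -4+7=3, -4+9=5
a = 4: 4+4=8, 4+6=10, 4+7=11, 4+9=13
a = 6: 6+6=12, 6+7=13, 6+9=15
a = 7: 7+7=14, 7+9=16
a = 9: 9+9=18
Distinct sums: {-10, -9, -8, -1, 0, 1, 2, 3, 4, 5, 8, 10, 11, 12, 13, 14, 15, 16, 18}
|A + A| = 19

|A + A| = 19


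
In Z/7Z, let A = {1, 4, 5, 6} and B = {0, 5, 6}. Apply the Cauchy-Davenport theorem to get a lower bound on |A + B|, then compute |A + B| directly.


Cauchy-Davenport: |A + B| ≥ min(p, |A| + |B| - 1) for A, B nonempty in Z/pZ.
|A| = 4, |B| = 3, p = 7.
CD lower bound = min(7, 4 + 3 - 1) = min(7, 6) = 6.
Compute A + B mod 7 directly:
a = 1: 1+0=1, 1+5=6, 1+6=0
a = 4: 4+0=4, 4+5=2, 4+6=3
a = 5: 5+0=5, 5+5=3, 5+6=4
a = 6: 6+0=6, 6+5=4, 6+6=5
A + B = {0, 1, 2, 3, 4, 5, 6}, so |A + B| = 7.
Verify: 7 ≥ 6? Yes ✓.

CD lower bound = 6, actual |A + B| = 7.


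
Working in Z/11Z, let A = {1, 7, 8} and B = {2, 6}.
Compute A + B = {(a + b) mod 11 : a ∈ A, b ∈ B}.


Work in Z/11Z: reduce every sum a + b modulo 11.
Enumerate all 6 pairs:
a = 1: 1+2=3, 1+6=7
a = 7: 7+2=9, 7+6=2
a = 8: 8+2=10, 8+6=3
Distinct residues collected: {2, 3, 7, 9, 10}
|A + B| = 5 (out of 11 total residues).

A + B = {2, 3, 7, 9, 10}


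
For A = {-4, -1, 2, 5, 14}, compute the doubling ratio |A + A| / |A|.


|A| = 5.
Compute A + A by enumerating all 25 pairs.
A + A = {-8, -5, -2, 1, 4, 7, 10, 13, 16, 19, 28}, so |A + A| = 11.
K = |A + A| / |A| = 11/5 (already in lowest terms) ≈ 2.2000.
Reference: AP of size 5 gives K = 9/5 ≈ 1.8000; a fully generic set of size 5 gives K ≈ 3.0000.

|A| = 5, |A + A| = 11, K = 11/5.


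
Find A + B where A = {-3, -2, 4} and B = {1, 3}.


A + B = {a + b : a ∈ A, b ∈ B}.
Enumerate all |A|·|B| = 3·2 = 6 pairs (a, b) and collect distinct sums.
a = -3: -3+1=-2, -3+3=0
a = -2: -2+1=-1, -2+3=1
a = 4: 4+1=5, 4+3=7
Collecting distinct sums: A + B = {-2, -1, 0, 1, 5, 7}
|A + B| = 6

A + B = {-2, -1, 0, 1, 5, 7}


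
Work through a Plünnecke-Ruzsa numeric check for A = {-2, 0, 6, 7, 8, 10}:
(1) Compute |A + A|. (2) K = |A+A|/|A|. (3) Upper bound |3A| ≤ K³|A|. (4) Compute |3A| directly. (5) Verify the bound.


|A| = 6.
Step 1: Compute A + A by enumerating all 36 pairs.
A + A = {-4, -2, 0, 4, 5, 6, 7, 8, 10, 12, 13, 14, 15, 16, 17, 18, 20}, so |A + A| = 17.
Step 2: Doubling constant K = |A + A|/|A| = 17/6 = 17/6 ≈ 2.8333.
Step 3: Plünnecke-Ruzsa gives |3A| ≤ K³·|A| = (2.8333)³ · 6 ≈ 136.4722.
Step 4: Compute 3A = A + A + A directly by enumerating all triples (a,b,c) ∈ A³; |3A| = 31.
Step 5: Check 31 ≤ 136.4722? Yes ✓.

K = 17/6, Plünnecke-Ruzsa bound K³|A| ≈ 136.4722, |3A| = 31, inequality holds.


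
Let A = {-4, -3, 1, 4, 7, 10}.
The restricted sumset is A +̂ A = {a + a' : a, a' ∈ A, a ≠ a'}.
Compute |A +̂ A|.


Restricted sumset: A +̂ A = {a + a' : a ∈ A, a' ∈ A, a ≠ a'}.
Equivalently, take A + A and drop any sum 2a that is achievable ONLY as a + a for a ∈ A (i.e. sums representable only with equal summands).
Enumerate pairs (a, a') with a < a' (symmetric, so each unordered pair gives one sum; this covers all a ≠ a'):
  -4 + -3 = -7
  -4 + 1 = -3
  -4 + 4 = 0
  -4 + 7 = 3
  -4 + 10 = 6
  -3 + 1 = -2
  -3 + 4 = 1
  -3 + 7 = 4
  -3 + 10 = 7
  1 + 4 = 5
  1 + 7 = 8
  1 + 10 = 11
  4 + 7 = 11
  4 + 10 = 14
  7 + 10 = 17
Collected distinct sums: {-7, -3, -2, 0, 1, 3, 4, 5, 6, 7, 8, 11, 14, 17}
|A +̂ A| = 14
(Reference bound: |A +̂ A| ≥ 2|A| - 3 for |A| ≥ 2, with |A| = 6 giving ≥ 9.)

|A +̂ A| = 14


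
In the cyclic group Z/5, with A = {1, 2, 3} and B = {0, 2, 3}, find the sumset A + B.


Work in Z/5Z: reduce every sum a + b modulo 5.
Enumerate all 9 pairs:
a = 1: 1+0=1, 1+2=3, 1+3=4
a = 2: 2+0=2, 2+2=4, 2+3=0
a = 3: 3+0=3, 3+2=0, 3+3=1
Distinct residues collected: {0, 1, 2, 3, 4}
|A + B| = 5 (out of 5 total residues).

A + B = {0, 1, 2, 3, 4}


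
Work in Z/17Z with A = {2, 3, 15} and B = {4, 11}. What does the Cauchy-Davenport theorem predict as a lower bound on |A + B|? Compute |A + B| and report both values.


Cauchy-Davenport: |A + B| ≥ min(p, |A| + |B| - 1) for A, B nonempty in Z/pZ.
|A| = 3, |B| = 2, p = 17.
CD lower bound = min(17, 3 + 2 - 1) = min(17, 4) = 4.
Compute A + B mod 17 directly:
a = 2: 2+4=6, 2+11=13
a = 3: 3+4=7, 3+11=14
a = 15: 15+4=2, 15+11=9
A + B = {2, 6, 7, 9, 13, 14}, so |A + B| = 6.
Verify: 6 ≥ 4? Yes ✓.

CD lower bound = 4, actual |A + B| = 6.


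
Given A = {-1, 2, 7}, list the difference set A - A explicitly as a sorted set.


A - A = {a - a' : a, a' ∈ A}.
Compute a - a' for each ordered pair (a, a'):
a = -1: -1--1=0, -1-2=-3, -1-7=-8
a = 2: 2--1=3, 2-2=0, 2-7=-5
a = 7: 7--1=8, 7-2=5, 7-7=0
Collecting distinct values (and noting 0 appears from a-a):
A - A = {-8, -5, -3, 0, 3, 5, 8}
|A - A| = 7

A - A = {-8, -5, -3, 0, 3, 5, 8}


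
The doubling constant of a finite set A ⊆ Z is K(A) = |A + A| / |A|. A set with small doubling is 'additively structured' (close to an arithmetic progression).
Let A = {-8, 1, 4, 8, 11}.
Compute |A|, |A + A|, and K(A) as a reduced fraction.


|A| = 5.
Compute A + A by enumerating all 25 pairs.
A + A = {-16, -7, -4, 0, 2, 3, 5, 8, 9, 12, 15, 16, 19, 22}, so |A + A| = 14.
K = |A + A| / |A| = 14/5 (already in lowest terms) ≈ 2.8000.
Reference: AP of size 5 gives K = 9/5 ≈ 1.8000; a fully generic set of size 5 gives K ≈ 3.0000.

|A| = 5, |A + A| = 14, K = 14/5.


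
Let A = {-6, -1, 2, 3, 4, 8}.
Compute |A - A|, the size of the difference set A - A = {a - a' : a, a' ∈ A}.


A - A = {a - a' : a, a' ∈ A}; |A| = 6.
Bounds: 2|A|-1 ≤ |A - A| ≤ |A|² - |A| + 1, i.e. 11 ≤ |A - A| ≤ 31.
Note: 0 ∈ A - A always (from a - a). The set is symmetric: if d ∈ A - A then -d ∈ A - A.
Enumerate nonzero differences d = a - a' with a > a' (then include -d):
Positive differences: {1, 2, 3, 4, 5, 6, 8, 9, 10, 14}
Full difference set: {0} ∪ (positive diffs) ∪ (negative diffs).
|A - A| = 1 + 2·10 = 21 (matches direct enumeration: 21).

|A - A| = 21


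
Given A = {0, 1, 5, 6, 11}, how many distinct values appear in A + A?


A + A = {a + a' : a, a' ∈ A}; |A| = 5.
General bounds: 2|A| - 1 ≤ |A + A| ≤ |A|(|A|+1)/2, i.e. 9 ≤ |A + A| ≤ 15.
Lower bound 2|A|-1 is attained iff A is an arithmetic progression.
Enumerate sums a + a' for a ≤ a' (symmetric, so this suffices):
a = 0: 0+0=0, 0+1=1, 0+5=5, 0+6=6, 0+11=11
a = 1: 1+1=2, 1+5=6, 1+6=7, 1+11=12
a = 5: 5+5=10, 5+6=11, 5+11=16
a = 6: 6+6=12, 6+11=17
a = 11: 11+11=22
Distinct sums: {0, 1, 2, 5, 6, 7, 10, 11, 12, 16, 17, 22}
|A + A| = 12

|A + A| = 12


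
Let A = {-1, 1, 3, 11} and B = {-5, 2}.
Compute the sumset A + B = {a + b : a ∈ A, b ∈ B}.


A + B = {a + b : a ∈ A, b ∈ B}.
Enumerate all |A|·|B| = 4·2 = 8 pairs (a, b) and collect distinct sums.
a = -1: -1+-5=-6, -1+2=1
a = 1: 1+-5=-4, 1+2=3
a = 3: 3+-5=-2, 3+2=5
a = 11: 11+-5=6, 11+2=13
Collecting distinct sums: A + B = {-6, -4, -2, 1, 3, 5, 6, 13}
|A + B| = 8

A + B = {-6, -4, -2, 1, 3, 5, 6, 13}


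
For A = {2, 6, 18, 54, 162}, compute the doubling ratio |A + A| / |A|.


|A| = 5.
Compute A + A by enumerating all 25 pairs.
A + A = {4, 8, 12, 20, 24, 36, 56, 60, 72, 108, 164, 168, 180, 216, 324}, so |A + A| = 15.
K = |A + A| / |A| = 15/5 = 3/1 ≈ 3.0000.
Reference: AP of size 5 gives K = 9/5 ≈ 1.8000; a fully generic set of size 5 gives K ≈ 3.0000.

|A| = 5, |A + A| = 15, K = 15/5 = 3/1.


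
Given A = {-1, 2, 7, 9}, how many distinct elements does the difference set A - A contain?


A - A = {a - a' : a, a' ∈ A}; |A| = 4.
Bounds: 2|A|-1 ≤ |A - A| ≤ |A|² - |A| + 1, i.e. 7 ≤ |A - A| ≤ 13.
Note: 0 ∈ A - A always (from a - a). The set is symmetric: if d ∈ A - A then -d ∈ A - A.
Enumerate nonzero differences d = a - a' with a > a' (then include -d):
Positive differences: {2, 3, 5, 7, 8, 10}
Full difference set: {0} ∪ (positive diffs) ∪ (negative diffs).
|A - A| = 1 + 2·6 = 13 (matches direct enumeration: 13).

|A - A| = 13


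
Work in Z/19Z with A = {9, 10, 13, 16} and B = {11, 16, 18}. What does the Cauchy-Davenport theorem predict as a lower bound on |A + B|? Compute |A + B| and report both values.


Cauchy-Davenport: |A + B| ≥ min(p, |A| + |B| - 1) for A, B nonempty in Z/pZ.
|A| = 4, |B| = 3, p = 19.
CD lower bound = min(19, 4 + 3 - 1) = min(19, 6) = 6.
Compute A + B mod 19 directly:
a = 9: 9+11=1, 9+16=6, 9+18=8
a = 10: 10+11=2, 10+16=7, 10+18=9
a = 13: 13+11=5, 13+16=10, 13+18=12
a = 16: 16+11=8, 16+16=13, 16+18=15
A + B = {1, 2, 5, 6, 7, 8, 9, 10, 12, 13, 15}, so |A + B| = 11.
Verify: 11 ≥ 6? Yes ✓.

CD lower bound = 6, actual |A + B| = 11.


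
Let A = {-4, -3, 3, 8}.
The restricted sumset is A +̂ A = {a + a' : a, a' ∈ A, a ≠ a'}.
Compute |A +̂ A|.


Restricted sumset: A +̂ A = {a + a' : a ∈ A, a' ∈ A, a ≠ a'}.
Equivalently, take A + A and drop any sum 2a that is achievable ONLY as a + a for a ∈ A (i.e. sums representable only with equal summands).
Enumerate pairs (a, a') with a < a' (symmetric, so each unordered pair gives one sum; this covers all a ≠ a'):
  -4 + -3 = -7
  -4 + 3 = -1
  -4 + 8 = 4
  -3 + 3 = 0
  -3 + 8 = 5
  3 + 8 = 11
Collected distinct sums: {-7, -1, 0, 4, 5, 11}
|A +̂ A| = 6
(Reference bound: |A +̂ A| ≥ 2|A| - 3 for |A| ≥ 2, with |A| = 4 giving ≥ 5.)

|A +̂ A| = 6


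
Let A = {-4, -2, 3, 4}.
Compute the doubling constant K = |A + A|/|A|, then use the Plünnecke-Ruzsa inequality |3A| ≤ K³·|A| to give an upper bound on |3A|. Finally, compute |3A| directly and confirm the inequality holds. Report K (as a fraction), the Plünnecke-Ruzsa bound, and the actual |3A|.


|A| = 4.
Step 1: Compute A + A by enumerating all 16 pairs.
A + A = {-8, -6, -4, -1, 0, 1, 2, 6, 7, 8}, so |A + A| = 10.
Step 2: Doubling constant K = |A + A|/|A| = 10/4 = 10/4 ≈ 2.5000.
Step 3: Plünnecke-Ruzsa gives |3A| ≤ K³·|A| = (2.5000)³ · 4 ≈ 62.5000.
Step 4: Compute 3A = A + A + A directly by enumerating all triples (a,b,c) ∈ A³; |3A| = 19.
Step 5: Check 19 ≤ 62.5000? Yes ✓.

K = 10/4, Plünnecke-Ruzsa bound K³|A| ≈ 62.5000, |3A| = 19, inequality holds.


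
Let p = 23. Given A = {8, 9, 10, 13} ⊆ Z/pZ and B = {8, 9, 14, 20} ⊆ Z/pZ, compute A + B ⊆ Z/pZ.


Work in Z/23Z: reduce every sum a + b modulo 23.
Enumerate all 16 pairs:
a = 8: 8+8=16, 8+9=17, 8+14=22, 8+20=5
a = 9: 9+8=17, 9+9=18, 9+14=0, 9+20=6
a = 10: 10+8=18, 10+9=19, 10+14=1, 10+20=7
a = 13: 13+8=21, 13+9=22, 13+14=4, 13+20=10
Distinct residues collected: {0, 1, 4, 5, 6, 7, 10, 16, 17, 18, 19, 21, 22}
|A + B| = 13 (out of 23 total residues).

A + B = {0, 1, 4, 5, 6, 7, 10, 16, 17, 18, 19, 21, 22}


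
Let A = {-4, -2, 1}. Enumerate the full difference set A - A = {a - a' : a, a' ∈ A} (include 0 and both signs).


A - A = {a - a' : a, a' ∈ A}.
Compute a - a' for each ordered pair (a, a'):
a = -4: -4--4=0, -4--2=-2, -4-1=-5
a = -2: -2--4=2, -2--2=0, -2-1=-3
a = 1: 1--4=5, 1--2=3, 1-1=0
Collecting distinct values (and noting 0 appears from a-a):
A - A = {-5, -3, -2, 0, 2, 3, 5}
|A - A| = 7

A - A = {-5, -3, -2, 0, 2, 3, 5}


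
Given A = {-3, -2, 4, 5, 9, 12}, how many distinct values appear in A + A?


A + A = {a + a' : a, a' ∈ A}; |A| = 6.
General bounds: 2|A| - 1 ≤ |A + A| ≤ |A|(|A|+1)/2, i.e. 11 ≤ |A + A| ≤ 21.
Lower bound 2|A|-1 is attained iff A is an arithmetic progression.
Enumerate sums a + a' for a ≤ a' (symmetric, so this suffices):
a = -3: -3+-3=-6, -3+-2=-5, -3+4=1, -3+5=2, -3+9=6, -3+12=9
a = -2: -2+-2=-4, -2+4=2, -2+5=3, -2+9=7, -2+12=10
a = 4: 4+4=8, 4+5=9, 4+9=13, 4+12=16
a = 5: 5+5=10, 5+9=14, 5+12=17
a = 9: 9+9=18, 9+12=21
a = 12: 12+12=24
Distinct sums: {-6, -5, -4, 1, 2, 3, 6, 7, 8, 9, 10, 13, 14, 16, 17, 18, 21, 24}
|A + A| = 18

|A + A| = 18


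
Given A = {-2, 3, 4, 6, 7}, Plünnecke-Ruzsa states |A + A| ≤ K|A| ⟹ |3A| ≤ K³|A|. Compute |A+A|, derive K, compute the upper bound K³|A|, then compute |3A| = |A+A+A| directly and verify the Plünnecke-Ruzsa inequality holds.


|A| = 5.
Step 1: Compute A + A by enumerating all 25 pairs.
A + A = {-4, 1, 2, 4, 5, 6, 7, 8, 9, 10, 11, 12, 13, 14}, so |A + A| = 14.
Step 2: Doubling constant K = |A + A|/|A| = 14/5 = 14/5 ≈ 2.8000.
Step 3: Plünnecke-Ruzsa gives |3A| ≤ K³·|A| = (2.8000)³ · 5 ≈ 109.7600.
Step 4: Compute 3A = A + A + A directly by enumerating all triples (a,b,c) ∈ A³; |3A| = 23.
Step 5: Check 23 ≤ 109.7600? Yes ✓.

K = 14/5, Plünnecke-Ruzsa bound K³|A| ≈ 109.7600, |3A| = 23, inequality holds.


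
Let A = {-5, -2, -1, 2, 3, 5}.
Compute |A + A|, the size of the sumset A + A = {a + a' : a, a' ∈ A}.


A + A = {a + a' : a, a' ∈ A}; |A| = 6.
General bounds: 2|A| - 1 ≤ |A + A| ≤ |A|(|A|+1)/2, i.e. 11 ≤ |A + A| ≤ 21.
Lower bound 2|A|-1 is attained iff A is an arithmetic progression.
Enumerate sums a + a' for a ≤ a' (symmetric, so this suffices):
a = -5: -5+-5=-10, -5+-2=-7, -5+-1=-6, -5+2=-3, -5+3=-2, -5+5=0
a = -2: -2+-2=-4, -2+-1=-3, -2+2=0, -2+3=1, -2+5=3
a = -1: -1+-1=-2, -1+2=1, -1+3=2, -1+5=4
a = 2: 2+2=4, 2+3=5, 2+5=7
a = 3: 3+3=6, 3+5=8
a = 5: 5+5=10
Distinct sums: {-10, -7, -6, -4, -3, -2, 0, 1, 2, 3, 4, 5, 6, 7, 8, 10}
|A + A| = 16

|A + A| = 16


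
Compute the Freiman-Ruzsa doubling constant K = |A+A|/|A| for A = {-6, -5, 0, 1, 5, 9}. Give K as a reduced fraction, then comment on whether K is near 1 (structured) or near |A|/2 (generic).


|A| = 6.
Compute A + A by enumerating all 36 pairs.
A + A = {-12, -11, -10, -6, -5, -4, -1, 0, 1, 2, 3, 4, 5, 6, 9, 10, 14, 18}, so |A + A| = 18.
K = |A + A| / |A| = 18/6 = 3/1 ≈ 3.0000.
Reference: AP of size 6 gives K = 11/6 ≈ 1.8333; a fully generic set of size 6 gives K ≈ 3.5000.

|A| = 6, |A + A| = 18, K = 18/6 = 3/1.


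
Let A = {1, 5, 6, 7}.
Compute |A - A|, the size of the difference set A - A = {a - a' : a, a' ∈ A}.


A - A = {a - a' : a, a' ∈ A}; |A| = 4.
Bounds: 2|A|-1 ≤ |A - A| ≤ |A|² - |A| + 1, i.e. 7 ≤ |A - A| ≤ 13.
Note: 0 ∈ A - A always (from a - a). The set is symmetric: if d ∈ A - A then -d ∈ A - A.
Enumerate nonzero differences d = a - a' with a > a' (then include -d):
Positive differences: {1, 2, 4, 5, 6}
Full difference set: {0} ∪ (positive diffs) ∪ (negative diffs).
|A - A| = 1 + 2·5 = 11 (matches direct enumeration: 11).

|A - A| = 11


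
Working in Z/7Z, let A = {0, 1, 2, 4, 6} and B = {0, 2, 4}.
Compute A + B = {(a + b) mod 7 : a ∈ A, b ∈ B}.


Work in Z/7Z: reduce every sum a + b modulo 7.
Enumerate all 15 pairs:
a = 0: 0+0=0, 0+2=2, 0+4=4
a = 1: 1+0=1, 1+2=3, 1+4=5
a = 2: 2+0=2, 2+2=4, 2+4=6
a = 4: 4+0=4, 4+2=6, 4+4=1
a = 6: 6+0=6, 6+2=1, 6+4=3
Distinct residues collected: {0, 1, 2, 3, 4, 5, 6}
|A + B| = 7 (out of 7 total residues).

A + B = {0, 1, 2, 3, 4, 5, 6}


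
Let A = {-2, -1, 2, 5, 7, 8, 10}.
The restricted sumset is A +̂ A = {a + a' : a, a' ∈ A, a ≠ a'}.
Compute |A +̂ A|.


Restricted sumset: A +̂ A = {a + a' : a ∈ A, a' ∈ A, a ≠ a'}.
Equivalently, take A + A and drop any sum 2a that is achievable ONLY as a + a for a ∈ A (i.e. sums representable only with equal summands).
Enumerate pairs (a, a') with a < a' (symmetric, so each unordered pair gives one sum; this covers all a ≠ a'):
  -2 + -1 = -3
  -2 + 2 = 0
  -2 + 5 = 3
  -2 + 7 = 5
  -2 + 8 = 6
  -2 + 10 = 8
  -1 + 2 = 1
  -1 + 5 = 4
  -1 + 7 = 6
  -1 + 8 = 7
  -1 + 10 = 9
  2 + 5 = 7
  2 + 7 = 9
  2 + 8 = 10
  2 + 10 = 12
  5 + 7 = 12
  5 + 8 = 13
  5 + 10 = 15
  7 + 8 = 15
  7 + 10 = 17
  8 + 10 = 18
Collected distinct sums: {-3, 0, 1, 3, 4, 5, 6, 7, 8, 9, 10, 12, 13, 15, 17, 18}
|A +̂ A| = 16
(Reference bound: |A +̂ A| ≥ 2|A| - 3 for |A| ≥ 2, with |A| = 7 giving ≥ 11.)

|A +̂ A| = 16


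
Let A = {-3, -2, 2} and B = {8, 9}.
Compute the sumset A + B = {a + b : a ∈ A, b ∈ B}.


A + B = {a + b : a ∈ A, b ∈ B}.
Enumerate all |A|·|B| = 3·2 = 6 pairs (a, b) and collect distinct sums.
a = -3: -3+8=5, -3+9=6
a = -2: -2+8=6, -2+9=7
a = 2: 2+8=10, 2+9=11
Collecting distinct sums: A + B = {5, 6, 7, 10, 11}
|A + B| = 5

A + B = {5, 6, 7, 10, 11}


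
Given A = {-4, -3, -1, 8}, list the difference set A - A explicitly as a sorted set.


A - A = {a - a' : a, a' ∈ A}.
Compute a - a' for each ordered pair (a, a'):
a = -4: -4--4=0, -4--3=-1, -4--1=-3, -4-8=-12
a = -3: -3--4=1, -3--3=0, -3--1=-2, -3-8=-11
a = -1: -1--4=3, -1--3=2, -1--1=0, -1-8=-9
a = 8: 8--4=12, 8--3=11, 8--1=9, 8-8=0
Collecting distinct values (and noting 0 appears from a-a):
A - A = {-12, -11, -9, -3, -2, -1, 0, 1, 2, 3, 9, 11, 12}
|A - A| = 13

A - A = {-12, -11, -9, -3, -2, -1, 0, 1, 2, 3, 9, 11, 12}


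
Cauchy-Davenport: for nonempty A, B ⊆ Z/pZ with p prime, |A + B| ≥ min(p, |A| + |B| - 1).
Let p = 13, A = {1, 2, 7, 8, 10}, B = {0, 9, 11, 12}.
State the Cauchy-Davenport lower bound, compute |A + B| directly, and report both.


Cauchy-Davenport: |A + B| ≥ min(p, |A| + |B| - 1) for A, B nonempty in Z/pZ.
|A| = 5, |B| = 4, p = 13.
CD lower bound = min(13, 5 + 4 - 1) = min(13, 8) = 8.
Compute A + B mod 13 directly:
a = 1: 1+0=1, 1+9=10, 1+11=12, 1+12=0
a = 2: 2+0=2, 2+9=11, 2+11=0, 2+12=1
a = 7: 7+0=7, 7+9=3, 7+11=5, 7+12=6
a = 8: 8+0=8, 8+9=4, 8+11=6, 8+12=7
a = 10: 10+0=10, 10+9=6, 10+11=8, 10+12=9
A + B = {0, 1, 2, 3, 4, 5, 6, 7, 8, 9, 10, 11, 12}, so |A + B| = 13.
Verify: 13 ≥ 8? Yes ✓.

CD lower bound = 8, actual |A + B| = 13.


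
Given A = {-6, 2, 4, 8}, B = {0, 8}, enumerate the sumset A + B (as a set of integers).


A + B = {a + b : a ∈ A, b ∈ B}.
Enumerate all |A|·|B| = 4·2 = 8 pairs (a, b) and collect distinct sums.
a = -6: -6+0=-6, -6+8=2
a = 2: 2+0=2, 2+8=10
a = 4: 4+0=4, 4+8=12
a = 8: 8+0=8, 8+8=16
Collecting distinct sums: A + B = {-6, 2, 4, 8, 10, 12, 16}
|A + B| = 7

A + B = {-6, 2, 4, 8, 10, 12, 16}


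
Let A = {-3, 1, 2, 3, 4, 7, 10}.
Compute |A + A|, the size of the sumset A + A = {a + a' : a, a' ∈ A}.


A + A = {a + a' : a, a' ∈ A}; |A| = 7.
General bounds: 2|A| - 1 ≤ |A + A| ≤ |A|(|A|+1)/2, i.e. 13 ≤ |A + A| ≤ 28.
Lower bound 2|A|-1 is attained iff A is an arithmetic progression.
Enumerate sums a + a' for a ≤ a' (symmetric, so this suffices):
a = -3: -3+-3=-6, -3+1=-2, -3+2=-1, -3+3=0, -3+4=1, -3+7=4, -3+10=7
a = 1: 1+1=2, 1+2=3, 1+3=4, 1+4=5, 1+7=8, 1+10=11
a = 2: 2+2=4, 2+3=5, 2+4=6, 2+7=9, 2+10=12
a = 3: 3+3=6, 3+4=7, 3+7=10, 3+10=13
a = 4: 4+4=8, 4+7=11, 4+10=14
a = 7: 7+7=14, 7+10=17
a = 10: 10+10=20
Distinct sums: {-6, -2, -1, 0, 1, 2, 3, 4, 5, 6, 7, 8, 9, 10, 11, 12, 13, 14, 17, 20}
|A + A| = 20

|A + A| = 20


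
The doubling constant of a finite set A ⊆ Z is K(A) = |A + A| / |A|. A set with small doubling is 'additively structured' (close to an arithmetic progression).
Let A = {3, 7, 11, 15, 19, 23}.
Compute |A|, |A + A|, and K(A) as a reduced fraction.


|A| = 6.
Compute A + A by enumerating all 36 pairs.
A + A = {6, 10, 14, 18, 22, 26, 30, 34, 38, 42, 46}, so |A + A| = 11.
K = |A + A| / |A| = 11/6 (already in lowest terms) ≈ 1.8333.
Reference: AP of size 6 gives K = 11/6 ≈ 1.8333; a fully generic set of size 6 gives K ≈ 3.5000.

|A| = 6, |A + A| = 11, K = 11/6.


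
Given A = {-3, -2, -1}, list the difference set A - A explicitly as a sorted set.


A - A = {a - a' : a, a' ∈ A}.
Compute a - a' for each ordered pair (a, a'):
a = -3: -3--3=0, -3--2=-1, -3--1=-2
a = -2: -2--3=1, -2--2=0, -2--1=-1
a = -1: -1--3=2, -1--2=1, -1--1=0
Collecting distinct values (and noting 0 appears from a-a):
A - A = {-2, -1, 0, 1, 2}
|A - A| = 5

A - A = {-2, -1, 0, 1, 2}


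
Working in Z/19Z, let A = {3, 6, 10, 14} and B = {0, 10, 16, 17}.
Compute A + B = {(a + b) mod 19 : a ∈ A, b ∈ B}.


Work in Z/19Z: reduce every sum a + b modulo 19.
Enumerate all 16 pairs:
a = 3: 3+0=3, 3+10=13, 3+16=0, 3+17=1
a = 6: 6+0=6, 6+10=16, 6+16=3, 6+17=4
a = 10: 10+0=10, 10+10=1, 10+16=7, 10+17=8
a = 14: 14+0=14, 14+10=5, 14+16=11, 14+17=12
Distinct residues collected: {0, 1, 3, 4, 5, 6, 7, 8, 10, 11, 12, 13, 14, 16}
|A + B| = 14 (out of 19 total residues).

A + B = {0, 1, 3, 4, 5, 6, 7, 8, 10, 11, 12, 13, 14, 16}


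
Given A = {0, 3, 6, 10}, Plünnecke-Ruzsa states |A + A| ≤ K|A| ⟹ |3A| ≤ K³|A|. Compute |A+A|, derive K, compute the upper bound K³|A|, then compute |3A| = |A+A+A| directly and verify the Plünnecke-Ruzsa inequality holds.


|A| = 4.
Step 1: Compute A + A by enumerating all 16 pairs.
A + A = {0, 3, 6, 9, 10, 12, 13, 16, 20}, so |A + A| = 9.
Step 2: Doubling constant K = |A + A|/|A| = 9/4 = 9/4 ≈ 2.2500.
Step 3: Plünnecke-Ruzsa gives |3A| ≤ K³·|A| = (2.2500)³ · 4 ≈ 45.5625.
Step 4: Compute 3A = A + A + A directly by enumerating all triples (a,b,c) ∈ A³; |3A| = 16.
Step 5: Check 16 ≤ 45.5625? Yes ✓.

K = 9/4, Plünnecke-Ruzsa bound K³|A| ≈ 45.5625, |3A| = 16, inequality holds.


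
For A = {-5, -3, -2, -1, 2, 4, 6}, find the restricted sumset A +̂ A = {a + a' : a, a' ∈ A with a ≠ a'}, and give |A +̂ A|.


Restricted sumset: A +̂ A = {a + a' : a ∈ A, a' ∈ A, a ≠ a'}.
Equivalently, take A + A and drop any sum 2a that is achievable ONLY as a + a for a ∈ A (i.e. sums representable only with equal summands).
Enumerate pairs (a, a') with a < a' (symmetric, so each unordered pair gives one sum; this covers all a ≠ a'):
  -5 + -3 = -8
  -5 + -2 = -7
  -5 + -1 = -6
  -5 + 2 = -3
  -5 + 4 = -1
  -5 + 6 = 1
  -3 + -2 = -5
  -3 + -1 = -4
  -3 + 2 = -1
  -3 + 4 = 1
  -3 + 6 = 3
  -2 + -1 = -3
  -2 + 2 = 0
  -2 + 4 = 2
  -2 + 6 = 4
  -1 + 2 = 1
  -1 + 4 = 3
  -1 + 6 = 5
  2 + 4 = 6
  2 + 6 = 8
  4 + 6 = 10
Collected distinct sums: {-8, -7, -6, -5, -4, -3, -1, 0, 1, 2, 3, 4, 5, 6, 8, 10}
|A +̂ A| = 16
(Reference bound: |A +̂ A| ≥ 2|A| - 3 for |A| ≥ 2, with |A| = 7 giving ≥ 11.)

|A +̂ A| = 16


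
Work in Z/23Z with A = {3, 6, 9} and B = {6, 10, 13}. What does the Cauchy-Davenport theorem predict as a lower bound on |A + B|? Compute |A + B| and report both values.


Cauchy-Davenport: |A + B| ≥ min(p, |A| + |B| - 1) for A, B nonempty in Z/pZ.
|A| = 3, |B| = 3, p = 23.
CD lower bound = min(23, 3 + 3 - 1) = min(23, 5) = 5.
Compute A + B mod 23 directly:
a = 3: 3+6=9, 3+10=13, 3+13=16
a = 6: 6+6=12, 6+10=16, 6+13=19
a = 9: 9+6=15, 9+10=19, 9+13=22
A + B = {9, 12, 13, 15, 16, 19, 22}, so |A + B| = 7.
Verify: 7 ≥ 5? Yes ✓.

CD lower bound = 5, actual |A + B| = 7.


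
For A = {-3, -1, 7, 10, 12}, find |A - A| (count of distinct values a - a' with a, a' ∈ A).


A - A = {a - a' : a, a' ∈ A}; |A| = 5.
Bounds: 2|A|-1 ≤ |A - A| ≤ |A|² - |A| + 1, i.e. 9 ≤ |A - A| ≤ 21.
Note: 0 ∈ A - A always (from a - a). The set is symmetric: if d ∈ A - A then -d ∈ A - A.
Enumerate nonzero differences d = a - a' with a > a' (then include -d):
Positive differences: {2, 3, 5, 8, 10, 11, 13, 15}
Full difference set: {0} ∪ (positive diffs) ∪ (negative diffs).
|A - A| = 1 + 2·8 = 17 (matches direct enumeration: 17).

|A - A| = 17


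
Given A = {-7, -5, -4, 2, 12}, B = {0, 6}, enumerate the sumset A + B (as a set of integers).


A + B = {a + b : a ∈ A, b ∈ B}.
Enumerate all |A|·|B| = 5·2 = 10 pairs (a, b) and collect distinct sums.
a = -7: -7+0=-7, -7+6=-1
a = -5: -5+0=-5, -5+6=1
a = -4: -4+0=-4, -4+6=2
a = 2: 2+0=2, 2+6=8
a = 12: 12+0=12, 12+6=18
Collecting distinct sums: A + B = {-7, -5, -4, -1, 1, 2, 8, 12, 18}
|A + B| = 9

A + B = {-7, -5, -4, -1, 1, 2, 8, 12, 18}


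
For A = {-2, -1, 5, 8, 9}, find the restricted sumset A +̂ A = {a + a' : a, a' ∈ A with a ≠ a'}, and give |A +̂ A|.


Restricted sumset: A +̂ A = {a + a' : a ∈ A, a' ∈ A, a ≠ a'}.
Equivalently, take A + A and drop any sum 2a that is achievable ONLY as a + a for a ∈ A (i.e. sums representable only with equal summands).
Enumerate pairs (a, a') with a < a' (symmetric, so each unordered pair gives one sum; this covers all a ≠ a'):
  -2 + -1 = -3
  -2 + 5 = 3
  -2 + 8 = 6
  -2 + 9 = 7
  -1 + 5 = 4
  -1 + 8 = 7
  -1 + 9 = 8
  5 + 8 = 13
  5 + 9 = 14
  8 + 9 = 17
Collected distinct sums: {-3, 3, 4, 6, 7, 8, 13, 14, 17}
|A +̂ A| = 9
(Reference bound: |A +̂ A| ≥ 2|A| - 3 for |A| ≥ 2, with |A| = 5 giving ≥ 7.)

|A +̂ A| = 9


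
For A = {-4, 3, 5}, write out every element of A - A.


A - A = {a - a' : a, a' ∈ A}.
Compute a - a' for each ordered pair (a, a'):
a = -4: -4--4=0, -4-3=-7, -4-5=-9
a = 3: 3--4=7, 3-3=0, 3-5=-2
a = 5: 5--4=9, 5-3=2, 5-5=0
Collecting distinct values (and noting 0 appears from a-a):
A - A = {-9, -7, -2, 0, 2, 7, 9}
|A - A| = 7

A - A = {-9, -7, -2, 0, 2, 7, 9}


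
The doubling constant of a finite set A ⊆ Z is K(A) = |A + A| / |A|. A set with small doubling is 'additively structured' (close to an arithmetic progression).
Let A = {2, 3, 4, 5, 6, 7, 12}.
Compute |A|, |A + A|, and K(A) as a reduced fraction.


|A| = 7.
Compute A + A by enumerating all 49 pairs.
A + A = {4, 5, 6, 7, 8, 9, 10, 11, 12, 13, 14, 15, 16, 17, 18, 19, 24}, so |A + A| = 17.
K = |A + A| / |A| = 17/7 (already in lowest terms) ≈ 2.4286.
Reference: AP of size 7 gives K = 13/7 ≈ 1.8571; a fully generic set of size 7 gives K ≈ 4.0000.

|A| = 7, |A + A| = 17, K = 17/7.


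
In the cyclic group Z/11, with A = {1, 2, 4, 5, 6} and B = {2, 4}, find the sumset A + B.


Work in Z/11Z: reduce every sum a + b modulo 11.
Enumerate all 10 pairs:
a = 1: 1+2=3, 1+4=5
a = 2: 2+2=4, 2+4=6
a = 4: 4+2=6, 4+4=8
a = 5: 5+2=7, 5+4=9
a = 6: 6+2=8, 6+4=10
Distinct residues collected: {3, 4, 5, 6, 7, 8, 9, 10}
|A + B| = 8 (out of 11 total residues).

A + B = {3, 4, 5, 6, 7, 8, 9, 10}


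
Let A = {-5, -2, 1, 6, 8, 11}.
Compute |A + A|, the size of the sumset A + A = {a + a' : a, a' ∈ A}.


A + A = {a + a' : a, a' ∈ A}; |A| = 6.
General bounds: 2|A| - 1 ≤ |A + A| ≤ |A|(|A|+1)/2, i.e. 11 ≤ |A + A| ≤ 21.
Lower bound 2|A|-1 is attained iff A is an arithmetic progression.
Enumerate sums a + a' for a ≤ a' (symmetric, so this suffices):
a = -5: -5+-5=-10, -5+-2=-7, -5+1=-4, -5+6=1, -5+8=3, -5+11=6
a = -2: -2+-2=-4, -2+1=-1, -2+6=4, -2+8=6, -2+11=9
a = 1: 1+1=2, 1+6=7, 1+8=9, 1+11=12
a = 6: 6+6=12, 6+8=14, 6+11=17
a = 8: 8+8=16, 8+11=19
a = 11: 11+11=22
Distinct sums: {-10, -7, -4, -1, 1, 2, 3, 4, 6, 7, 9, 12, 14, 16, 17, 19, 22}
|A + A| = 17

|A + A| = 17


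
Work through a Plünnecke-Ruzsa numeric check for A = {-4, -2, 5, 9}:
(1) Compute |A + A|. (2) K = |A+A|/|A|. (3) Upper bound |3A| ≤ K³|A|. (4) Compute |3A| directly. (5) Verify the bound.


|A| = 4.
Step 1: Compute A + A by enumerating all 16 pairs.
A + A = {-8, -6, -4, 1, 3, 5, 7, 10, 14, 18}, so |A + A| = 10.
Step 2: Doubling constant K = |A + A|/|A| = 10/4 = 10/4 ≈ 2.5000.
Step 3: Plünnecke-Ruzsa gives |3A| ≤ K³·|A| = (2.5000)³ · 4 ≈ 62.5000.
Step 4: Compute 3A = A + A + A directly by enumerating all triples (a,b,c) ∈ A³; |3A| = 19.
Step 5: Check 19 ≤ 62.5000? Yes ✓.

K = 10/4, Plünnecke-Ruzsa bound K³|A| ≈ 62.5000, |3A| = 19, inequality holds.


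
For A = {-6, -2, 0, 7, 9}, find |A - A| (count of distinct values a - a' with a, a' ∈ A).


A - A = {a - a' : a, a' ∈ A}; |A| = 5.
Bounds: 2|A|-1 ≤ |A - A| ≤ |A|² - |A| + 1, i.e. 9 ≤ |A - A| ≤ 21.
Note: 0 ∈ A - A always (from a - a). The set is symmetric: if d ∈ A - A then -d ∈ A - A.
Enumerate nonzero differences d = a - a' with a > a' (then include -d):
Positive differences: {2, 4, 6, 7, 9, 11, 13, 15}
Full difference set: {0} ∪ (positive diffs) ∪ (negative diffs).
|A - A| = 1 + 2·8 = 17 (matches direct enumeration: 17).

|A - A| = 17


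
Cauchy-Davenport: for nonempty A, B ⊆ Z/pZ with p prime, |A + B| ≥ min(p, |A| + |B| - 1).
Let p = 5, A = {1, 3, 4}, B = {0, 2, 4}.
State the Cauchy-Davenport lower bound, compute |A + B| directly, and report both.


Cauchy-Davenport: |A + B| ≥ min(p, |A| + |B| - 1) for A, B nonempty in Z/pZ.
|A| = 3, |B| = 3, p = 5.
CD lower bound = min(5, 3 + 3 - 1) = min(5, 5) = 5.
Compute A + B mod 5 directly:
a = 1: 1+0=1, 1+2=3, 1+4=0
a = 3: 3+0=3, 3+2=0, 3+4=2
a = 4: 4+0=4, 4+2=1, 4+4=3
A + B = {0, 1, 2, 3, 4}, so |A + B| = 5.
Verify: 5 ≥ 5? Yes ✓.

CD lower bound = 5, actual |A + B| = 5.


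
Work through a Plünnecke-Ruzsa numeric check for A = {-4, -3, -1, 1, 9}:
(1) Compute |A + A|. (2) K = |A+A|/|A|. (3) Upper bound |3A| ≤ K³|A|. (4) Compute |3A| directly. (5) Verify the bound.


|A| = 5.
Step 1: Compute A + A by enumerating all 25 pairs.
A + A = {-8, -7, -6, -5, -4, -3, -2, 0, 2, 5, 6, 8, 10, 18}, so |A + A| = 14.
Step 2: Doubling constant K = |A + A|/|A| = 14/5 = 14/5 ≈ 2.8000.
Step 3: Plünnecke-Ruzsa gives |3A| ≤ K³·|A| = (2.8000)³ · 5 ≈ 109.7600.
Step 4: Compute 3A = A + A + A directly by enumerating all triples (a,b,c) ∈ A³; |3A| = 26.
Step 5: Check 26 ≤ 109.7600? Yes ✓.

K = 14/5, Plünnecke-Ruzsa bound K³|A| ≈ 109.7600, |3A| = 26, inequality holds.


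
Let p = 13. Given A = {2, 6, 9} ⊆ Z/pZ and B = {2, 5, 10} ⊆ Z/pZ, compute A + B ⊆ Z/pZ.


Work in Z/13Z: reduce every sum a + b modulo 13.
Enumerate all 9 pairs:
a = 2: 2+2=4, 2+5=7, 2+10=12
a = 6: 6+2=8, 6+5=11, 6+10=3
a = 9: 9+2=11, 9+5=1, 9+10=6
Distinct residues collected: {1, 3, 4, 6, 7, 8, 11, 12}
|A + B| = 8 (out of 13 total residues).

A + B = {1, 3, 4, 6, 7, 8, 11, 12}


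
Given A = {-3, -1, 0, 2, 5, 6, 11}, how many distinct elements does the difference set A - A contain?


A - A = {a - a' : a, a' ∈ A}; |A| = 7.
Bounds: 2|A|-1 ≤ |A - A| ≤ |A|² - |A| + 1, i.e. 13 ≤ |A - A| ≤ 43.
Note: 0 ∈ A - A always (from a - a). The set is symmetric: if d ∈ A - A then -d ∈ A - A.
Enumerate nonzero differences d = a - a' with a > a' (then include -d):
Positive differences: {1, 2, 3, 4, 5, 6, 7, 8, 9, 11, 12, 14}
Full difference set: {0} ∪ (positive diffs) ∪ (negative diffs).
|A - A| = 1 + 2·12 = 25 (matches direct enumeration: 25).

|A - A| = 25


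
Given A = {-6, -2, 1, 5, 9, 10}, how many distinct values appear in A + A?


A + A = {a + a' : a, a' ∈ A}; |A| = 6.
General bounds: 2|A| - 1 ≤ |A + A| ≤ |A|(|A|+1)/2, i.e. 11 ≤ |A + A| ≤ 21.
Lower bound 2|A|-1 is attained iff A is an arithmetic progression.
Enumerate sums a + a' for a ≤ a' (symmetric, so this suffices):
a = -6: -6+-6=-12, -6+-2=-8, -6+1=-5, -6+5=-1, -6+9=3, -6+10=4
a = -2: -2+-2=-4, -2+1=-1, -2+5=3, -2+9=7, -2+10=8
a = 1: 1+1=2, 1+5=6, 1+9=10, 1+10=11
a = 5: 5+5=10, 5+9=14, 5+10=15
a = 9: 9+9=18, 9+10=19
a = 10: 10+10=20
Distinct sums: {-12, -8, -5, -4, -1, 2, 3, 4, 6, 7, 8, 10, 11, 14, 15, 18, 19, 20}
|A + A| = 18

|A + A| = 18


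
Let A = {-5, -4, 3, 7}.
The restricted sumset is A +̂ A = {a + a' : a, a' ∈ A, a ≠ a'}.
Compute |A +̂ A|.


Restricted sumset: A +̂ A = {a + a' : a ∈ A, a' ∈ A, a ≠ a'}.
Equivalently, take A + A and drop any sum 2a that is achievable ONLY as a + a for a ∈ A (i.e. sums representable only with equal summands).
Enumerate pairs (a, a') with a < a' (symmetric, so each unordered pair gives one sum; this covers all a ≠ a'):
  -5 + -4 = -9
  -5 + 3 = -2
  -5 + 7 = 2
  -4 + 3 = -1
  -4 + 7 = 3
  3 + 7 = 10
Collected distinct sums: {-9, -2, -1, 2, 3, 10}
|A +̂ A| = 6
(Reference bound: |A +̂ A| ≥ 2|A| - 3 for |A| ≥ 2, with |A| = 4 giving ≥ 5.)

|A +̂ A| = 6


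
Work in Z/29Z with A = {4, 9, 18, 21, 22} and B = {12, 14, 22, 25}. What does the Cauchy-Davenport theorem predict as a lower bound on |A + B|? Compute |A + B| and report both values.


Cauchy-Davenport: |A + B| ≥ min(p, |A| + |B| - 1) for A, B nonempty in Z/pZ.
|A| = 5, |B| = 4, p = 29.
CD lower bound = min(29, 5 + 4 - 1) = min(29, 8) = 8.
Compute A + B mod 29 directly:
a = 4: 4+12=16, 4+14=18, 4+22=26, 4+25=0
a = 9: 9+12=21, 9+14=23, 9+22=2, 9+25=5
a = 18: 18+12=1, 18+14=3, 18+22=11, 18+25=14
a = 21: 21+12=4, 21+14=6, 21+22=14, 21+25=17
a = 22: 22+12=5, 22+14=7, 22+22=15, 22+25=18
A + B = {0, 1, 2, 3, 4, 5, 6, 7, 11, 14, 15, 16, 17, 18, 21, 23, 26}, so |A + B| = 17.
Verify: 17 ≥ 8? Yes ✓.

CD lower bound = 8, actual |A + B| = 17.


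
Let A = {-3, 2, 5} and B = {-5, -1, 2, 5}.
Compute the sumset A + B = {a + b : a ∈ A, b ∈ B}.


A + B = {a + b : a ∈ A, b ∈ B}.
Enumerate all |A|·|B| = 3·4 = 12 pairs (a, b) and collect distinct sums.
a = -3: -3+-5=-8, -3+-1=-4, -3+2=-1, -3+5=2
a = 2: 2+-5=-3, 2+-1=1, 2+2=4, 2+5=7
a = 5: 5+-5=0, 5+-1=4, 5+2=7, 5+5=10
Collecting distinct sums: A + B = {-8, -4, -3, -1, 0, 1, 2, 4, 7, 10}
|A + B| = 10

A + B = {-8, -4, -3, -1, 0, 1, 2, 4, 7, 10}


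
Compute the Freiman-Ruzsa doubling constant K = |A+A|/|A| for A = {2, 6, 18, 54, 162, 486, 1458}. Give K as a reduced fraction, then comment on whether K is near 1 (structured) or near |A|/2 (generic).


|A| = 7.
Compute A + A by enumerating all 49 pairs.
A + A = {4, 8, 12, 20, 24, 36, 56, 60, 72, 108, 164, 168, 180, 216, 324, 488, 492, 504, 540, 648, 972, 1460, 1464, 1476, 1512, 1620, 1944, 2916}, so |A + A| = 28.
K = |A + A| / |A| = 28/7 = 4/1 ≈ 4.0000.
Reference: AP of size 7 gives K = 13/7 ≈ 1.8571; a fully generic set of size 7 gives K ≈ 4.0000.

|A| = 7, |A + A| = 28, K = 28/7 = 4/1.


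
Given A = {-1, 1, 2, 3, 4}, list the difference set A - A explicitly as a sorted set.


A - A = {a - a' : a, a' ∈ A}.
Compute a - a' for each ordered pair (a, a'):
a = -1: -1--1=0, -1-1=-2, -1-2=-3, -1-3=-4, -1-4=-5
a = 1: 1--1=2, 1-1=0, 1-2=-1, 1-3=-2, 1-4=-3
a = 2: 2--1=3, 2-1=1, 2-2=0, 2-3=-1, 2-4=-2
a = 3: 3--1=4, 3-1=2, 3-2=1, 3-3=0, 3-4=-1
a = 4: 4--1=5, 4-1=3, 4-2=2, 4-3=1, 4-4=0
Collecting distinct values (and noting 0 appears from a-a):
A - A = {-5, -4, -3, -2, -1, 0, 1, 2, 3, 4, 5}
|A - A| = 11

A - A = {-5, -4, -3, -2, -1, 0, 1, 2, 3, 4, 5}


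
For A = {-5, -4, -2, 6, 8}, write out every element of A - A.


A - A = {a - a' : a, a' ∈ A}.
Compute a - a' for each ordered pair (a, a'):
a = -5: -5--5=0, -5--4=-1, -5--2=-3, -5-6=-11, -5-8=-13
a = -4: -4--5=1, -4--4=0, -4--2=-2, -4-6=-10, -4-8=-12
a = -2: -2--5=3, -2--4=2, -2--2=0, -2-6=-8, -2-8=-10
a = 6: 6--5=11, 6--4=10, 6--2=8, 6-6=0, 6-8=-2
a = 8: 8--5=13, 8--4=12, 8--2=10, 8-6=2, 8-8=0
Collecting distinct values (and noting 0 appears from a-a):
A - A = {-13, -12, -11, -10, -8, -3, -2, -1, 0, 1, 2, 3, 8, 10, 11, 12, 13}
|A - A| = 17

A - A = {-13, -12, -11, -10, -8, -3, -2, -1, 0, 1, 2, 3, 8, 10, 11, 12, 13}


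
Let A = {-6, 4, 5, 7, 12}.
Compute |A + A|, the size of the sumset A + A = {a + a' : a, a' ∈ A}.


A + A = {a + a' : a, a' ∈ A}; |A| = 5.
General bounds: 2|A| - 1 ≤ |A + A| ≤ |A|(|A|+1)/2, i.e. 9 ≤ |A + A| ≤ 15.
Lower bound 2|A|-1 is attained iff A is an arithmetic progression.
Enumerate sums a + a' for a ≤ a' (symmetric, so this suffices):
a = -6: -6+-6=-12, -6+4=-2, -6+5=-1, -6+7=1, -6+12=6
a = 4: 4+4=8, 4+5=9, 4+7=11, 4+12=16
a = 5: 5+5=10, 5+7=12, 5+12=17
a = 7: 7+7=14, 7+12=19
a = 12: 12+12=24
Distinct sums: {-12, -2, -1, 1, 6, 8, 9, 10, 11, 12, 14, 16, 17, 19, 24}
|A + A| = 15

|A + A| = 15


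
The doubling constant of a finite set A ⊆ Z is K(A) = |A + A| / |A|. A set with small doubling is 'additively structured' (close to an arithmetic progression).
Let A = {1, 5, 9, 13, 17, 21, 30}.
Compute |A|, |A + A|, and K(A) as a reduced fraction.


|A| = 7.
Compute A + A by enumerating all 49 pairs.
A + A = {2, 6, 10, 14, 18, 22, 26, 30, 31, 34, 35, 38, 39, 42, 43, 47, 51, 60}, so |A + A| = 18.
K = |A + A| / |A| = 18/7 (already in lowest terms) ≈ 2.5714.
Reference: AP of size 7 gives K = 13/7 ≈ 1.8571; a fully generic set of size 7 gives K ≈ 4.0000.

|A| = 7, |A + A| = 18, K = 18/7.


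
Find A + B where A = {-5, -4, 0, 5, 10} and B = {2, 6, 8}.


A + B = {a + b : a ∈ A, b ∈ B}.
Enumerate all |A|·|B| = 5·3 = 15 pairs (a, b) and collect distinct sums.
a = -5: -5+2=-3, -5+6=1, -5+8=3
a = -4: -4+2=-2, -4+6=2, -4+8=4
a = 0: 0+2=2, 0+6=6, 0+8=8
a = 5: 5+2=7, 5+6=11, 5+8=13
a = 10: 10+2=12, 10+6=16, 10+8=18
Collecting distinct sums: A + B = {-3, -2, 1, 2, 3, 4, 6, 7, 8, 11, 12, 13, 16, 18}
|A + B| = 14

A + B = {-3, -2, 1, 2, 3, 4, 6, 7, 8, 11, 12, 13, 16, 18}


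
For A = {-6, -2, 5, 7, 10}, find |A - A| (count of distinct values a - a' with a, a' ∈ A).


A - A = {a - a' : a, a' ∈ A}; |A| = 5.
Bounds: 2|A|-1 ≤ |A - A| ≤ |A|² - |A| + 1, i.e. 9 ≤ |A - A| ≤ 21.
Note: 0 ∈ A - A always (from a - a). The set is symmetric: if d ∈ A - A then -d ∈ A - A.
Enumerate nonzero differences d = a - a' with a > a' (then include -d):
Positive differences: {2, 3, 4, 5, 7, 9, 11, 12, 13, 16}
Full difference set: {0} ∪ (positive diffs) ∪ (negative diffs).
|A - A| = 1 + 2·10 = 21 (matches direct enumeration: 21).

|A - A| = 21


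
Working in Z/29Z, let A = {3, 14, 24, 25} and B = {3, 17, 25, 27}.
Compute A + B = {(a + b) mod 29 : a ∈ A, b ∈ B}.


Work in Z/29Z: reduce every sum a + b modulo 29.
Enumerate all 16 pairs:
a = 3: 3+3=6, 3+17=20, 3+25=28, 3+27=1
a = 14: 14+3=17, 14+17=2, 14+25=10, 14+27=12
a = 24: 24+3=27, 24+17=12, 24+25=20, 24+27=22
a = 25: 25+3=28, 25+17=13, 25+25=21, 25+27=23
Distinct residues collected: {1, 2, 6, 10, 12, 13, 17, 20, 21, 22, 23, 27, 28}
|A + B| = 13 (out of 29 total residues).

A + B = {1, 2, 6, 10, 12, 13, 17, 20, 21, 22, 23, 27, 28}
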